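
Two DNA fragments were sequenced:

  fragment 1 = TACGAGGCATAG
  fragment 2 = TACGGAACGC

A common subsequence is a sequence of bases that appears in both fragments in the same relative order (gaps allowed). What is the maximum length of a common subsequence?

8

Taking T (fragment 1 #1, fragment 2 #1), A (fragment 1 #2, fragment 2 #2), C (fragment 1 #3, fragment 2 #3), G (fragment 1 #6, fragment 2 #4), G (fragment 1 #7, fragment 2 #5), A (fragment 1 #9, fragment 2 #6), A (fragment 1 #11, fragment 2 #7), G (fragment 1 #12, fragment 2 #9) gives a common subsequence of length 8. The LCS DP gives dp[12][10] = 8, so this is optimal.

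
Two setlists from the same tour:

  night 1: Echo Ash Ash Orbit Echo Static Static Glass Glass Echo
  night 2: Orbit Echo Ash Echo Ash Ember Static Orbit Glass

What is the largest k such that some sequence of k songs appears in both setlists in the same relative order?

Match Echo (night 1 #1, night 2 #2), Ash (night 1 #2, night 2 #3), Ash (night 1 #3, night 2 #5), Orbit (night 1 #4, night 2 #8), Glass (night 1 #9, night 2 #9) — 5 songs in the same relative order in both, and the DP table's final entry dp[10][9] is also 5, so no common subsequence is longer.

5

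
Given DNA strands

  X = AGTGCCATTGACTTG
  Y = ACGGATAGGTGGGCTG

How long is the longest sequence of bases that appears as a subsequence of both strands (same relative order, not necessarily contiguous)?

Pick A [1,1] → G [2,3] → G [4,4] → A [7,5] → T [8,6] → T [9,10] → G [10,13] → C [12,14] → T [14,15] → G [15,16]; all 10 bases appear in both, in order, and the DP table's final entry dp[15][16] is also 10, so no common subsequence is longer.

10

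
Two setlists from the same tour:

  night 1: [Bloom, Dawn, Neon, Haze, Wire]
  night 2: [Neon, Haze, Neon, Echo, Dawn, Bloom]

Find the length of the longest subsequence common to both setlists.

2

Pick Neon (night 1 #3, night 2 #1); then Haze (night 1 #4, night 2 #2); all 2 songs appear in both, in order, and the DP table's final entry dp[5][6] is also 2, so no common subsequence is longer.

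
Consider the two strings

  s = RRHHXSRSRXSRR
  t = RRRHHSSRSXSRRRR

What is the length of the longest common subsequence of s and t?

Pick R at s[1]=t[2], R at s[2]=t[3], H at s[3]=t[4], H at s[4]=t[5], S at s[6]=t[7], R at s[7]=t[8], S at s[8]=t[9], X at s[10]=t[10], S at s[11]=t[11], R at s[12]=t[14], R at s[13]=t[15]; all 11 characters appear in both, in order. dp[13][15] = 11 confirms this is the maximum.

11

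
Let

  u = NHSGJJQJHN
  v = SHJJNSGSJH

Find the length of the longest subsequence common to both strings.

One common subsequence of length 5: N (u #1, v #5), S (u #3, v #6), G (u #4, v #7), J (u #8, v #9), H (u #9, v #10). dp[10][10] = 5 confirms this is the maximum.

5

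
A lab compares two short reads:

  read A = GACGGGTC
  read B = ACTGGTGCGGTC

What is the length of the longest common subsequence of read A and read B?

7

Taking A at read A[2]=read B[1], then C at read A[3]=read B[2], then G at read A[4]=read B[7], then G at read A[5]=read B[9], then G at read A[6]=read B[10], then T at read A[7]=read B[11], then C at read A[8]=read B[12] gives a common subsequence of length 7. Since dp[8][12] = 7, nothing longer is possible.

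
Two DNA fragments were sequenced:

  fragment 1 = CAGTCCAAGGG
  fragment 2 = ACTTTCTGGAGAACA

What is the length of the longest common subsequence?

Match C at fragment 1[1]=fragment 2[2], T at fragment 1[4]=fragment 2[5], C at fragment 1[5]=fragment 2[6], G at fragment 1[9]=fragment 2[8], G at fragment 1[10]=fragment 2[9], G at fragment 1[11]=fragment 2[11] — 6 bases in the same relative order in both. Since dp[11][15] = 6, nothing longer is possible.

6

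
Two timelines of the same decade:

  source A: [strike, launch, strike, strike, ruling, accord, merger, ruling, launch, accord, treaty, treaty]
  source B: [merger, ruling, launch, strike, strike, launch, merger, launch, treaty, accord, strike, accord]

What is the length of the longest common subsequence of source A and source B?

6

Pick launch [2,3], strike [3,4], strike [4,5], merger [7,7], launch [9,8], accord [10,12]; all 6 events appear in both, in order, and the DP table's final entry dp[12][12] is also 6, so no common subsequence is longer.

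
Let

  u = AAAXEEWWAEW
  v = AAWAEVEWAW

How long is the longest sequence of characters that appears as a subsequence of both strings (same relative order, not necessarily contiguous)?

8

Taking A (u #1, v #1), A (u #2, v #2), A (u #3, v #4), E (u #5, v #5), E (u #6, v #7), W (u #8, v #8), A (u #9, v #9), W (u #11, v #10) gives a common subsequence of length 8. Since dp[11][10] = 8, nothing longer is possible.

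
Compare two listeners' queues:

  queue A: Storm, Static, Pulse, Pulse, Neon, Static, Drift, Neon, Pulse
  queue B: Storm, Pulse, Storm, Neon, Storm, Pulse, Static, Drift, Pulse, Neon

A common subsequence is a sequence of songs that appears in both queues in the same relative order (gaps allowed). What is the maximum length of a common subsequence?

6

Pick Storm (queue A #1, queue B #1), Pulse (queue A #3, queue B #2), Pulse (queue A #4, queue B #6), Static (queue A #6, queue B #7), Drift (queue A #7, queue B #8), Neon (queue A #8, queue B #10); all 6 songs appear in both, in order. dp[9][10] = 6 confirms this is the maximum.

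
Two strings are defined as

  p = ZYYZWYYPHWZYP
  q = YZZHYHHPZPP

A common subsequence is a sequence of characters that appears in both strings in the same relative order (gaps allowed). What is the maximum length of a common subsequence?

6

Match Z at p[1]=q[2] → Z at p[4]=q[3] → Y at p[6]=q[5] → P at p[8]=q[8] → Z at p[11]=q[9] → P at p[13]=q[11] — 6 characters in the same relative order in both. The LCS DP gives dp[13][11] = 6, so this is optimal.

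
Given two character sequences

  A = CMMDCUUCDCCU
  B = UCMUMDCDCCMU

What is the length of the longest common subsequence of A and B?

Match C (A #1, B #2) → M (A #2, B #3) → M (A #3, B #5) → D (A #4, B #6) → C (A #8, B #7) → D (A #9, B #8) → C (A #10, B #9) → C (A #11, B #10) → U (A #12, B #12) — 9 characters in the same relative order in both. dp[12][12] = 9 confirms this is the maximum.

9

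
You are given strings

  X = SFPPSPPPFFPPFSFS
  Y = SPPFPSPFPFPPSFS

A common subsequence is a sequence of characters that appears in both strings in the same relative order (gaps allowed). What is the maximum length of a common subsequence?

Taking S (X #1, Y #1) → F (X #2, Y #4) → P (X #4, Y #5) → S (X #5, Y #6) → P (X #6, Y #7) → P (X #8, Y #9) → F (X #10, Y #10) → P (X #11, Y #11) → P (X #12, Y #12) → S (X #14, Y #13) → F (X #15, Y #14) → S (X #16, Y #15) gives a common subsequence of length 12. Since dp[16][15] = 12, nothing longer is possible.

12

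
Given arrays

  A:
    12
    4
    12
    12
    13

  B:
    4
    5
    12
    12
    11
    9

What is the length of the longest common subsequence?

Pick 4 [2,1], then 12 [3,3], then 12 [4,4]; all 3 values appear in both, in order. Since dp[5][6] = 3, nothing longer is possible.

3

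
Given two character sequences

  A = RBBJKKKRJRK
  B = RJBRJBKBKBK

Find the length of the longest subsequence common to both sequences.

Pick R at A[1]=B[1], B at A[2]=B[3], B at A[3]=B[6], K at A[5]=B[7], K at A[6]=B[9], K at A[11]=B[11]; all 6 characters appear in both, in order, and the DP table's final entry dp[11][11] is also 6, so no common subsequence is longer.

6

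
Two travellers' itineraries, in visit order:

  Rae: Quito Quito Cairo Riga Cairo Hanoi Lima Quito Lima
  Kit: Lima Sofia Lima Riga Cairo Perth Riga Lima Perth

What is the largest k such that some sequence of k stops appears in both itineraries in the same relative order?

Pick Cairo (Rae #3, Kit #5), Riga (Rae #4, Kit #7), Lima (Rae #7, Kit #8); all 3 stops appear in both, in order, and the DP table's final entry dp[9][9] is also 3, so no common subsequence is longer.

3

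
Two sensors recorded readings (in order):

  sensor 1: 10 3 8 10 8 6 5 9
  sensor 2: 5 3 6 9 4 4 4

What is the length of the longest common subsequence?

3

Let dp[i][j] be the LCS length of the first i values of sensor 1 and the first j values of sensor 2. dp[i][j] = dp[i-1][j-1]+1 when the i-th and j-th values match, else max(dp[i-1][j], dp[i][j-1]).
    ·  5  3  6  9  4  4  4
 ·  0  0  0  0  0  0  0  0
10  0  0  0  0  0  0  0  0
 3  0  0  1  1  1  1  1  1
 8  0  0  1  1  1  1  1  1
10  0  0  1  1  1  1  1  1
 8  0  0  1  1  1  1  1  1
 6  0  0  1  2  2  2  2  2
 5  0  1  1  2  2  2  2  2
 9  0  1  1  2  3  3  3  3
dp[8][7] = 3. One LCS (by backtracking along matches): 3, 6, 9.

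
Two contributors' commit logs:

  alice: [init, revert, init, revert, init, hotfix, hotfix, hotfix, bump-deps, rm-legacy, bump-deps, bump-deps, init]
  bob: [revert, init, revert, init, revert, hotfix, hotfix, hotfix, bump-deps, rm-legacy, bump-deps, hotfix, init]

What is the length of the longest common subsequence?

Pick init at alice[1]=bob[2], then revert at alice[2]=bob[3], then init at alice[3]=bob[4], then revert at alice[4]=bob[5], then hotfix at alice[6]=bob[6], then hotfix at alice[7]=bob[7], then hotfix at alice[8]=bob[8], then bump-deps at alice[9]=bob[9], then rm-legacy at alice[10]=bob[10], then bump-deps at alice[11]=bob[11], then init at alice[13]=bob[13]; all 11 commits appear in both, in order. The LCS DP gives dp[13][13] = 11, so this is optimal.

11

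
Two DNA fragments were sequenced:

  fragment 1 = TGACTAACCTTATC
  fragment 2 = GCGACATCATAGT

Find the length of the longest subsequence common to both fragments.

8

One common subsequence of length 8: G [2,3], A [3,4], C [4,5], T [5,7], A [7,9], T [11,10], A [12,11], T [13,13]. dp[14][13] = 8 confirms this is the maximum.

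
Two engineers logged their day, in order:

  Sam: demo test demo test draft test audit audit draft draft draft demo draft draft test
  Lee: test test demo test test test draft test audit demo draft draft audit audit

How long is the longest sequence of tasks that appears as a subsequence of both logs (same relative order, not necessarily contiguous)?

9

Taking demo [1,3], test [2,5], test [4,6], draft [5,7], test [6,8], audit [8,9], demo [12,10], draft [13,11], draft [14,12] gives a common subsequence of length 9. Since dp[15][14] = 9, nothing longer is possible.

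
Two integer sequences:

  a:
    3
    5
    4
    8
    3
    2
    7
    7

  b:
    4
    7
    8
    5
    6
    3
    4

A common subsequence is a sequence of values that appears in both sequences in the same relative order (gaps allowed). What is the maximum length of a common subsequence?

One common subsequence of length 3: 4 at a[3]=b[1] → 8 at a[4]=b[3] → 3 at a[5]=b[6]. dp[8][7] = 3 confirms this is the maximum.

3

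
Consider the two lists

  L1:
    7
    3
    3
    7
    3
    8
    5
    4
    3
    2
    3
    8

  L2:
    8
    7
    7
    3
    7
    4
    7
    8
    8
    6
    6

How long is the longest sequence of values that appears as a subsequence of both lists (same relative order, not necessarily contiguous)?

5

Taking 7 [1,3], then 3 [2,4], then 7 [4,7], then 8 [6,8], then 8 [12,9] gives a common subsequence of length 5. dp[12][11] = 5 confirms this is the maximum.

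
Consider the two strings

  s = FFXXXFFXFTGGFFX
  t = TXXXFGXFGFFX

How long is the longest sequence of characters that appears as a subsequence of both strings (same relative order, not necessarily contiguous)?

10

Match X (s #3, t #2) → X (s #4, t #3) → X (s #5, t #4) → F (s #6, t #5) → X (s #8, t #7) → F (s #9, t #8) → G (s #12, t #9) → F (s #13, t #10) → F (s #14, t #11) → X (s #15, t #12) — 10 characters in the same relative order in both. Since dp[15][12] = 10, nothing longer is possible.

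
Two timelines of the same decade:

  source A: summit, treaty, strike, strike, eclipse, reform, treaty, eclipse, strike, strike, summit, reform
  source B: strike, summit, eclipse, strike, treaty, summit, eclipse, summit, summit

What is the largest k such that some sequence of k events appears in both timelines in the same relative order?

5

Match summit at source A[1]=source B[2] → strike at source A[4]=source B[4] → treaty at source A[7]=source B[5] → eclipse at source A[8]=source B[7] → summit at source A[11]=source B[9] — 5 events in the same relative order in both. Since dp[12][9] = 5, nothing longer is possible.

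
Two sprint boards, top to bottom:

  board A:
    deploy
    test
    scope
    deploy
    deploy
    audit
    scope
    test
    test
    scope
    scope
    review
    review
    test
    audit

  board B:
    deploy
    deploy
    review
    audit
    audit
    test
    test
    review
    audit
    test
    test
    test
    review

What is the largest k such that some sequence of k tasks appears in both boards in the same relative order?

7

Match deploy at board A[1]=board B[1] → deploy at board A[4]=board B[2] → audit at board A[6]=board B[5] → test at board A[8]=board B[6] → test at board A[9]=board B[7] → review at board A[12]=board B[8] → review at board A[13]=board B[13] — 7 tasks in the same relative order in both. Since dp[15][13] = 7, nothing longer is possible.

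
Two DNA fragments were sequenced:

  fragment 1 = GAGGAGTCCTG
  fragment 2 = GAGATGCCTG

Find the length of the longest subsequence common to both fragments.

9

Pick G at fragment 1[1]=fragment 2[1]; then A at fragment 1[2]=fragment 2[2]; then G at fragment 1[4]=fragment 2[3]; then A at fragment 1[5]=fragment 2[4]; then G at fragment 1[6]=fragment 2[6]; then C at fragment 1[8]=fragment 2[7]; then C at fragment 1[9]=fragment 2[8]; then T at fragment 1[10]=fragment 2[9]; then G at fragment 1[11]=fragment 2[10]; all 9 bases appear in both, in order. Since dp[11][10] = 9, nothing longer is possible.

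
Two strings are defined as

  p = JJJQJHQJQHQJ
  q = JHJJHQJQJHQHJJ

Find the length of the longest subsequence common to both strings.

One common subsequence of length 10: J [1,1]; then J [2,3]; then J [3,4]; then Q [4,6]; then J [5,7]; then Q [7,8]; then J [8,9]; then Q [9,11]; then H [10,12]; then J [12,14]. The LCS DP gives dp[12][14] = 10, so this is optimal.

10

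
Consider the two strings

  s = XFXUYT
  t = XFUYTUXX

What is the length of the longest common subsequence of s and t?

5

Let dp[i][j] be the LCS length of the first i characters of s and the first j characters of t. dp[i][j] = dp[i-1][j-1]+1 when the i-th and j-th characters match, else max(dp[i-1][j], dp[i][j-1]).
    ·  X  F  U  Y  T  U  X  X
 ·  0  0  0  0  0  0  0  0  0
 X  0  1  1  1  1  1  1  1  1
 F  0  1  2  2  2  2  2  2  2
 X  0  1  2  2  2  2  2  3  3
 U  0  1  2  3  3  3  3  3  3
 Y  0  1  2  3  4  4  4  4  4
 T  0  1  2  3  4  5  5  5  5
dp[6][8] = 5. One LCS (by backtracking along matches): XFUYT.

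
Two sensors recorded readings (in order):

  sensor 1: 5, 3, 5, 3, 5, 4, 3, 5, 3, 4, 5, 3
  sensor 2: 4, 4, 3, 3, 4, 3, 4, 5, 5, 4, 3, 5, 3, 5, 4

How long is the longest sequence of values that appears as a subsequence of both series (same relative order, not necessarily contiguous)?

8

Pick 3 (sensor 1 #2, sensor 2 #6), then 5 (sensor 1 #3, sensor 2 #8), then 5 (sensor 1 #5, sensor 2 #9), then 4 (sensor 1 #6, sensor 2 #10), then 3 (sensor 1 #7, sensor 2 #11), then 5 (sensor 1 #8, sensor 2 #12), then 3 (sensor 1 #9, sensor 2 #13), then 4 (sensor 1 #10, sensor 2 #15); all 8 values appear in both, in order, and the DP table's final entry dp[12][15] is also 8, so no common subsequence is longer.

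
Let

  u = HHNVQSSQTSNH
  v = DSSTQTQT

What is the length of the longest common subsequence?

Let dp[i][j] be the LCS length of the first i characters of u and the first j characters of v. dp[i][j] = dp[i-1][j-1]+1 when the i-th and j-th characters match, else max(dp[i-1][j], dp[i][j-1]).
    ·  D  S  S  T  Q  T  Q  T
 ·  0  0  0  0  0  0  0  0  0
 H  0  0  0  0  0  0  0  0  0
 H  0  0  0  0  0  0  0  0  0
 N  0  0  0  0  0  0  0  0  0
 V  0  0  0  0  0  0  0  0  0
 Q  0  0  0  0  0  1  1  1  1
 S  0  0  1  1  1  1  1  1  1
 S  0  0  1  2  2  2  2  2  2
 Q  0  0  1  2  2  3  3  3  3
 T  0  0  1  2  3  3  4  4  4
 S  0  0  1  2  3  3  4  4  4
 N  0  0  1  2  3  3  4  4  4
 H  0  0  1  2  3  3  4  4  4
dp[12][8] = 4. One LCS (by backtracking along matches): SSQT.

4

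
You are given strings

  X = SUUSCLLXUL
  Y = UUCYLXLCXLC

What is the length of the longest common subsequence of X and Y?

7

One common subsequence of length 7: U (X #2, Y #1), then U (X #3, Y #2), then C (X #5, Y #3), then L (X #6, Y #5), then L (X #7, Y #7), then X (X #8, Y #9), then L (X #10, Y #10). dp[10][11] = 7 confirms this is the maximum.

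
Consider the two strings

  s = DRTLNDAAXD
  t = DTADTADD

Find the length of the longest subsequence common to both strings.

Match D [1,1] → T [3,2] → D [6,4] → A [7,6] → D [10,8] — 5 characters in the same relative order in both, and the DP table's final entry dp[10][8] is also 5, so no common subsequence is longer.

5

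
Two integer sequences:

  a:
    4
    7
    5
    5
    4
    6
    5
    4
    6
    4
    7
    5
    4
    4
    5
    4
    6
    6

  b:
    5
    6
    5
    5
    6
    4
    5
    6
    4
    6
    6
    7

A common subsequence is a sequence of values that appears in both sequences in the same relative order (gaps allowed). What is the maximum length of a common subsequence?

Taking 5 [3,1] → 5 [4,3] → 5 [7,4] → 6 [9,5] → 4 [10,6] → 5 [12,7] → 4 [16,9] → 6 [17,10] → 6 [18,11] gives a common subsequence of length 9. The LCS DP gives dp[18][12] = 9, so this is optimal.

9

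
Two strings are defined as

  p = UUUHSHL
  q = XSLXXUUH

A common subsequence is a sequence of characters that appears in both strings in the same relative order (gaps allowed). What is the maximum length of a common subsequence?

One common subsequence of length 3: U [2,6]; then U [3,7]; then H [6,8]. Since dp[7][8] = 3, nothing longer is possible.

3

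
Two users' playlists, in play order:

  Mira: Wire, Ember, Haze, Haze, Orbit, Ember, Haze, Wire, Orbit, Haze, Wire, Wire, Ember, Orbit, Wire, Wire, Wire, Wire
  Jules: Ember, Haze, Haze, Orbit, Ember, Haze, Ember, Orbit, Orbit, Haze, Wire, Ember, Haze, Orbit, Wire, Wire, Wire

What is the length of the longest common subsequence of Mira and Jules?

Pick Ember [2,1] → Haze [3,2] → Haze [4,3] → Orbit [5,4] → Ember [6,5] → Haze [7,6] → Orbit [9,9] → Haze [10,10] → Wire [12,11] → Ember [13,12] → Orbit [14,14] → Wire [16,15] → Wire [17,16] → Wire [18,17]; all 14 songs appear in both, in order, and the DP table's final entry dp[18][17] is also 14, so no common subsequence is longer.

14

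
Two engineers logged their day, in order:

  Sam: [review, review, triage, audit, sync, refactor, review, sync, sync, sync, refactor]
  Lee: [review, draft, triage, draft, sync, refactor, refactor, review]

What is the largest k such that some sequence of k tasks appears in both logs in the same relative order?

Pick review at Sam[1]=Lee[1] → triage at Sam[3]=Lee[3] → sync at Sam[5]=Lee[5] → refactor at Sam[6]=Lee[7] → review at Sam[7]=Lee[8]; all 5 tasks appear in both, in order. Since dp[11][8] = 5, nothing longer is possible.

5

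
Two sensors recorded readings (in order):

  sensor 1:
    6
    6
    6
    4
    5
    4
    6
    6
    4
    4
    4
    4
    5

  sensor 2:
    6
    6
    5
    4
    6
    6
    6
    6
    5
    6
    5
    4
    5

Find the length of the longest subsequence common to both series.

8

Pick 6 at sensor 1[2]=sensor 2[1], 6 at sensor 1[3]=sensor 2[2], 5 at sensor 1[5]=sensor 2[3], 4 at sensor 1[6]=sensor 2[4], 6 at sensor 1[7]=sensor 2[8], 6 at sensor 1[8]=sensor 2[10], 4 at sensor 1[12]=sensor 2[12], 5 at sensor 1[13]=sensor 2[13]; all 8 values appear in both, in order. Since dp[13][13] = 8, nothing longer is possible.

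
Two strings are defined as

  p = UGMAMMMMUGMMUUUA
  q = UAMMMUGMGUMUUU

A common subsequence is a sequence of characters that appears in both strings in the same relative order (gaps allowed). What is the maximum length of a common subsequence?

12

One common subsequence of length 12: U [1,1] → A [4,2] → M [6,3] → M [7,4] → M [8,5] → U [9,6] → G [10,7] → M [11,8] → M [12,11] → U [13,12] → U [14,13] → U [15,14]. dp[16][14] = 12 confirms this is the maximum.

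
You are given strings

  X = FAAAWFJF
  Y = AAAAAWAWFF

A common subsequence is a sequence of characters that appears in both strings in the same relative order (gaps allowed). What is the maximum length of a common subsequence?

6

Let dp[i][j] be the LCS length of the first i characters of X and the first j characters of Y. dp[i][j] = dp[i-1][j-1]+1 when the i-th and j-th characters match, else max(dp[i-1][j], dp[i][j-1]).
    ·  A  A  A  A  A  W  A  W  F  F
 ·  0  0  0  0  0  0  0  0  0  0  0
 F  0  0  0  0  0  0  0  0  0  1  1
 A  0  1  1  1  1  1  1  1  1  1  1
 A  0  1  2  2  2  2  2  2  2  2  2
 A  0  1  2  3  3  3  3  3  3  3  3
 W  0  1  2  3  3  3  4  4  4  4  4
 F  0  1  2  3  3  3  4  4  4  5  5
 J  0  1  2  3  3  3  4  4  4  5  5
 F  0  1  2  3  3  3  4  4  4  5  6
dp[8][10] = 6. One LCS (by backtracking along matches): AAAWFF.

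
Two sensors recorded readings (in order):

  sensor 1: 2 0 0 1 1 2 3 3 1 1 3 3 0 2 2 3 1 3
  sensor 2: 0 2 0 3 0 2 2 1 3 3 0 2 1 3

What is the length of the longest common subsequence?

11

Match 2 at sensor 1[1]=sensor 2[2] → 0 at sensor 1[2]=sensor 2[3] → 0 at sensor 1[3]=sensor 2[5] → 2 at sensor 1[6]=sensor 2[7] → 1 at sensor 1[10]=sensor 2[8] → 3 at sensor 1[11]=sensor 2[9] → 3 at sensor 1[12]=sensor 2[10] → 0 at sensor 1[13]=sensor 2[11] → 2 at sensor 1[15]=sensor 2[12] → 1 at sensor 1[17]=sensor 2[13] → 3 at sensor 1[18]=sensor 2[14] — 11 values in the same relative order in both. Since dp[18][14] = 11, nothing longer is possible.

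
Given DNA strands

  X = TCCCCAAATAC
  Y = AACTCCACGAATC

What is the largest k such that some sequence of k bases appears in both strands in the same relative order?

8

One common subsequence of length 8: T [1,4], then C [2,5], then C [3,6], then C [4,8], then A [7,10], then A [8,11], then T [9,12], then C [11,13], and the DP table's final entry dp[11][13] is also 8, so no common subsequence is longer.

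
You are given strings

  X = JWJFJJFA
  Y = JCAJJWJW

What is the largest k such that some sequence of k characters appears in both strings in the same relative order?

Pick J [1,1], then J [3,4], then J [5,5], then J [6,7]; all 4 characters appear in both, in order. dp[8][8] = 4 confirms this is the maximum.

4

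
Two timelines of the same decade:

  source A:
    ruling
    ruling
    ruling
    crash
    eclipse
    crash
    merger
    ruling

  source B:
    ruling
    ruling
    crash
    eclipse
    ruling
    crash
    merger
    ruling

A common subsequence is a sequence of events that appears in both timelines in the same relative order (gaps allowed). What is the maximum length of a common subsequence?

One common subsequence of length 7: ruling at source A[2]=source B[1]; then ruling at source A[3]=source B[2]; then crash at source A[4]=source B[3]; then eclipse at source A[5]=source B[4]; then crash at source A[6]=source B[6]; then merger at source A[7]=source B[7]; then ruling at source A[8]=source B[8]. The LCS DP gives dp[8][8] = 7, so this is optimal.

7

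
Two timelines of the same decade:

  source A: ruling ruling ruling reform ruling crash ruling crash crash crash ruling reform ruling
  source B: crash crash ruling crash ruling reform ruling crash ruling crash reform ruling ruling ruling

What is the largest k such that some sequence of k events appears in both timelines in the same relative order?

9

Match ruling (source A #1, source B #3); then ruling (source A #3, source B #5); then reform (source A #4, source B #6); then ruling (source A #5, source B #7); then crash (source A #6, source B #8); then ruling (source A #7, source B #9); then crash (source A #8, source B #10); then ruling (source A #11, source B #13); then ruling (source A #13, source B #14) — 9 events in the same relative order in both, and the DP table's final entry dp[13][14] is also 9, so no common subsequence is longer.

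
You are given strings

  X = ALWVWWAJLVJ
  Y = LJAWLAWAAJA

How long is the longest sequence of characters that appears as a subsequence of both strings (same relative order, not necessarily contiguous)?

5

One common subsequence of length 5: A [1,3], then L [2,5], then W [3,7], then A [7,9], then J [8,10], and the DP table's final entry dp[11][11] is also 5, so no common subsequence is longer.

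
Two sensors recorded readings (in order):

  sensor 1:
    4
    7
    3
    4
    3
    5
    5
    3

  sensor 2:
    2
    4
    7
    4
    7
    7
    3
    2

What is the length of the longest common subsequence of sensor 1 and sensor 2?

One common subsequence of length 4: 4 (sensor 1 #1, sensor 2 #2) → 7 (sensor 1 #2, sensor 2 #3) → 4 (sensor 1 #4, sensor 2 #4) → 3 (sensor 1 #5, sensor 2 #7). dp[8][8] = 4 confirms this is the maximum.

4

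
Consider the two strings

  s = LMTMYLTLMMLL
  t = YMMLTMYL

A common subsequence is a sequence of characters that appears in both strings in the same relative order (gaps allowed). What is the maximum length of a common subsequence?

6

Pick M at s[2]=t[2]; then M at s[4]=t[3]; then L at s[6]=t[4]; then T at s[7]=t[5]; then M at s[9]=t[6]; then L at s[12]=t[8]; all 6 characters appear in both, in order. dp[12][8] = 6 confirms this is the maximum.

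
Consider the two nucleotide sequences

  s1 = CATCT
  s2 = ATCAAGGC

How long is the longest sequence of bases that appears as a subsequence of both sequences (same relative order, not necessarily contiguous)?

Pick C [1,3] → A [2,5] → C [4,8]; all 3 bases appear in both, in order, and the DP table's final entry dp[5][8] is also 3, so no common subsequence is longer.

3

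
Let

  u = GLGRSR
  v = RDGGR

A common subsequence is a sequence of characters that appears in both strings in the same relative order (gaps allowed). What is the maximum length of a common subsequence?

Let dp[i][j] be the LCS length of the first i characters of u and the first j characters of v. dp[i][j] = dp[i-1][j-1]+1 when the i-th and j-th characters match, else max(dp[i-1][j], dp[i][j-1]).
    ·  R  D  G  G  R
 ·  0  0  0  0  0  0
 G  0  0  0  1  1  1
 L  0  0  0  1  1  1
 G  0  0  0  1  2  2
 R  0  1  1  1  2  3
 S  0  1  1  1  2  3
 R  0  1  1  1  2  3
dp[6][5] = 3. One LCS (by backtracking along matches): GGR.

3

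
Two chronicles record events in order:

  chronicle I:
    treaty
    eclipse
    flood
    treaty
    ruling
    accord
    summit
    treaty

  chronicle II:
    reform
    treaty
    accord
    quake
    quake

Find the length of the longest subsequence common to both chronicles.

2

Taking treaty at chronicle I[4]=chronicle II[2], then accord at chronicle I[6]=chronicle II[3] gives a common subsequence of length 2. Since dp[8][5] = 2, nothing longer is possible.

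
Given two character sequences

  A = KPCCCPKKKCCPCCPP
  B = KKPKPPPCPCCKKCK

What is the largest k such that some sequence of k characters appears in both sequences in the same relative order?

8

Pick K [1,4], P [2,7], C [3,8], C [4,10], C [5,11], K [7,12], K [8,13], K [9,15]; all 8 characters appear in both, in order. dp[16][15] = 8 confirms this is the maximum.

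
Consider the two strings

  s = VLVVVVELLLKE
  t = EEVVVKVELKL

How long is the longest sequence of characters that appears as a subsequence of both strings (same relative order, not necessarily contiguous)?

Match V at s[1]=t[3], then V at s[3]=t[4], then V at s[4]=t[5], then V at s[6]=t[7], then E at s[7]=t[8], then L at s[8]=t[9], then L at s[10]=t[11] — 7 characters in the same relative order in both. The LCS DP gives dp[12][11] = 7, so this is optimal.

7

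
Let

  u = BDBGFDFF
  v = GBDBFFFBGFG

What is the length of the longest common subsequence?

6

Pick B at u[1]=v[2] → D at u[2]=v[3] → B at u[3]=v[4] → F at u[5]=v[6] → F at u[7]=v[7] → F at u[8]=v[10]; all 6 characters appear in both, in order. Since dp[8][11] = 6, nothing longer is possible.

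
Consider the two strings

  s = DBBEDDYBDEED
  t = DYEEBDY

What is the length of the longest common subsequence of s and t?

5

Let dp[i][j] be the LCS length of the first i characters of s and the first j characters of t. dp[i][j] = dp[i-1][j-1]+1 when the i-th and j-th characters match, else max(dp[i-1][j], dp[i][j-1]).
    ·  D  Y  E  E  B  D  Y
 ·  0  0  0  0  0  0  0  0
 D  0  1  1  1  1  1  1  1
 B  0  1  1  1  1  2  2  2
 B  0  1  1  1  1  2  2  2
 E  0  1  1  2  2  2  2  2
 D  0  1  1  2  2  2  3  3
 D  0  1  1  2  2  2  3  3
 Y  0  1  2  2  2  2  3  4
 B  0  1  2  2  2  3  3  4
 D  0  1  2  2  2  3  4  4
 E  0  1  2  3  3  3  4  4
 E  0  1  2  3  4  4  4  4
 D  0  1  2  3  4  4  5  5
dp[12][7] = 5. One LCS (by backtracking along matches): DYEED.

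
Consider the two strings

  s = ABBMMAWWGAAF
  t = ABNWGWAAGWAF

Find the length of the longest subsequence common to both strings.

Let dp[i][j] be the LCS length of the first i characters of s and the first j characters of t. dp[i][j] = dp[i-1][j-1]+1 when the i-th and j-th characters match, else max(dp[i-1][j], dp[i][j-1]).
    ·  A  B  N  W  G  W  A  A  G  W  A  F
 ·  0  0  0  0  0  0  0  0  0  0  0  0  0
 A  0  1  1  1  1  1  1  1  1  1  1  1  1
 B  0  1  2  2  2  2  2  2  2  2  2  2  2
 B  0  1  2  2  2  2  2  2  2  2  2  2  2
 M  0  1  2  2  2  2  2  2  2  2  2  2  2
 M  0  1  2  2  2  2  2  2  2  2  2  2  2
 A  0  1  2  2  2  2  2  3  3  3  3  3  3
 W  0  1  2  2  3  3  3  3  3  3  4  4  4
 W  0  1  2  2  3  3  4  4  4  4  4  4  4
 G  0  1  2  2  3  4  4  4  4  5  5  5  5
 A  0  1  2  2  3  4  4  5  5  5  5  6  6
 A  0  1  2  2  3  4  4  5  6  6  6  6  6
 F  0  1  2  2  3  4  4  5  6  6  6  6  7
dp[12][12] = 7. One LCS (by backtracking along matches): ABWWGAF.

7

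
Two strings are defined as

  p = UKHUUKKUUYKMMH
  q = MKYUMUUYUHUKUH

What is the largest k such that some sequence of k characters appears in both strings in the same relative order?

7

Taking U [1,4] → U [4,6] → U [5,7] → U [8,9] → U [9,11] → K [11,12] → H [14,14] gives a common subsequence of length 7. The LCS DP gives dp[14][14] = 7, so this is optimal.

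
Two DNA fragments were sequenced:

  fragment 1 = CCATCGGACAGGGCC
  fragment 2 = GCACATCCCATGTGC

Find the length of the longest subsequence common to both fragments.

10

Taking C at fragment 1[1]=fragment 2[2], then C at fragment 1[2]=fragment 2[4], then A at fragment 1[3]=fragment 2[5], then T at fragment 1[4]=fragment 2[6], then C at fragment 1[5]=fragment 2[8], then C at fragment 1[9]=fragment 2[9], then A at fragment 1[10]=fragment 2[10], then G at fragment 1[11]=fragment 2[12], then G at fragment 1[13]=fragment 2[14], then C at fragment 1[15]=fragment 2[15] gives a common subsequence of length 10. Since dp[15][15] = 10, nothing longer is possible.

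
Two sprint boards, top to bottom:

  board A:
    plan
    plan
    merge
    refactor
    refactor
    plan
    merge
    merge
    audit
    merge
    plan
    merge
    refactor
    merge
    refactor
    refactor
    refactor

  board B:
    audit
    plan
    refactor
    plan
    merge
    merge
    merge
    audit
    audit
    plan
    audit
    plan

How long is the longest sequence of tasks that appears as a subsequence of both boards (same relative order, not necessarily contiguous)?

7

One common subsequence of length 7: plan at board A[1]=board B[2], then plan at board A[2]=board B[4], then merge at board A[3]=board B[5], then merge at board A[7]=board B[6], then merge at board A[8]=board B[7], then audit at board A[9]=board B[11], then plan at board A[11]=board B[12]. The LCS DP gives dp[17][12] = 7, so this is optimal.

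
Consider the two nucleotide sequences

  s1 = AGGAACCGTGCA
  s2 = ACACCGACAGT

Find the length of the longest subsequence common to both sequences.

Let dp[i][j] be the LCS length of the first i bases of s1 and the first j bases of s2. dp[i][j] = dp[i-1][j-1]+1 when the i-th and j-th bases match, else max(dp[i-1][j], dp[i][j-1]).
    ·  A  C  A  C  C  G  A  C  A  G  T
 ·  0  0  0  0  0  0  0  0  0  0  0  0
 A  0  1  1  1  1  1  1  1  1  1  1  1
 G  0  1  1  1  1  1  2  2  2  2  2  2
 G  0  1  1  1  1  1  2  2  2  2  3  3
 A  0  1  1  2  2  2  2  3  3  3  3  3
 A  0  1  1  2  2  2  2  3  3  4  4  4
 C  0  1  2  2  3  3  3  3  4  4  4  4
 C  0  1  2  2  3  4  4  4  4  4  4  4
 G  0  1  2  2  3  4  5  5  5  5  5  5
 T  0  1  2  2  3  4  5  5  5  5  5  6
 G  0  1  2  2  3  4  5  5  5  5  6  6
 C  0  1  2  2  3  4  5  5  6  6  6  6
 A  0  1  2  3  3  4  5  6  6  7  7  7
dp[12][11] = 7. One LCS (by backtracking along matches): AACCGCA.

7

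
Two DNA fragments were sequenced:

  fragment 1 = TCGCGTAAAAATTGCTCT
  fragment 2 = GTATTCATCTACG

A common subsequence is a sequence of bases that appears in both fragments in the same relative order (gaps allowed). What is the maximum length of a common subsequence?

9

Pick G (fragment 1 #5, fragment 2 #1), T (fragment 1 #6, fragment 2 #2), A (fragment 1 #11, fragment 2 #3), T (fragment 1 #12, fragment 2 #4), T (fragment 1 #13, fragment 2 #5), C (fragment 1 #15, fragment 2 #6), T (fragment 1 #16, fragment 2 #8), C (fragment 1 #17, fragment 2 #9), T (fragment 1 #18, fragment 2 #10); all 9 bases appear in both, in order, and the DP table's final entry dp[18][13] is also 9, so no common subsequence is longer.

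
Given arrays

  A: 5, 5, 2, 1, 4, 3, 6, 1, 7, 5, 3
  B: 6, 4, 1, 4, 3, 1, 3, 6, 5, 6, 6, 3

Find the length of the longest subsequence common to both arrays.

6

Let dp[i][j] be the LCS length of the first i values of A and the first j values of B. dp[i][j] = dp[i-1][j-1]+1 when the i-th and j-th values match, else max(dp[i-1][j], dp[i][j-1]).
    ·  6  4  1  4  3  1  3  6  5  6  6  3
 ·  0  0  0  0  0  0  0  0  0  0  0  0  0
 5  0  0  0  0  0  0  0  0  0  1  1  1  1
 5  0  0  0  0  0  0  0  0  0  1  1  1  1
 2  0  0  0  0  0  0  0  0  0  1  1  1  1
 1  0  0  0  1  1  1  1  1  1  1  1  1  1
 4  0  0  1  1  2  2  2  2  2  2  2  2  2
 3  0  0  1  1  2  3  3  3  3  3  3  3  3
 6  0  1  1  1  2  3  3  3  4  4  4  4  4
 1  0  1  1  2  2  3  4  4  4  4  4  4  4
 7  0  1  1  2  2  3  4  4  4  4  4  4  4
 5  0  1  1  2  2  3  4  4  4  5  5  5  5
 3  0  1  1  2  2  3  4  5  5  5  5  5  6
dp[11][12] = 6. One LCS (by backtracking along matches): 1, 4, 3, 6, 5, 3.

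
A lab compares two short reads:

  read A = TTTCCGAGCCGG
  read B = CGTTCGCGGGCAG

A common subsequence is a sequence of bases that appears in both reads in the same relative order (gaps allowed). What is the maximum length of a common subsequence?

8

Match T at read A[2]=read B[3], then T at read A[3]=read B[4], then C at read A[4]=read B[5], then C at read A[5]=read B[7], then G at read A[6]=read B[9], then G at read A[8]=read B[10], then C at read A[9]=read B[11], then G at read A[12]=read B[13] — 8 bases in the same relative order in both, and the DP table's final entry dp[12][13] is also 8, so no common subsequence is longer.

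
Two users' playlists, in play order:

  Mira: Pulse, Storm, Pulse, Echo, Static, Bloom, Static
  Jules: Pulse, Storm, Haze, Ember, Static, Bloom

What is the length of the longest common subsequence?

4

One common subsequence of length 4: Pulse at Mira[1]=Jules[1], then Storm at Mira[2]=Jules[2], then Static at Mira[5]=Jules[5], then Bloom at Mira[6]=Jules[6]. Since dp[7][6] = 4, nothing longer is possible.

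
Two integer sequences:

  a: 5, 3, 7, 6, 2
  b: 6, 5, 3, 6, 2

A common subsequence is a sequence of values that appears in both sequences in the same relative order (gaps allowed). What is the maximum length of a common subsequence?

4

One common subsequence of length 4: 5 (a #1, b #2), then 3 (a #2, b #3), then 6 (a #4, b #4), then 2 (a #5, b #5). The LCS DP gives dp[5][5] = 4, so this is optimal.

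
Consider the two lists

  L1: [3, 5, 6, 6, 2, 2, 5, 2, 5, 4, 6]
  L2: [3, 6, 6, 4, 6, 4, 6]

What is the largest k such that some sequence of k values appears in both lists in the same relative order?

5

Let dp[i][j] be the LCS length of the first i values of L1 and the first j values of L2. dp[i][j] = dp[i-1][j-1]+1 when the i-th and j-th values match, else max(dp[i-1][j], dp[i][j-1]).
    ·  3  6  6  4  6  4  6
 ·  0  0  0  0  0  0  0  0
 3  0  1  1  1  1  1  1  1
 5  0  1  1  1  1  1  1  1
 6  0  1  2  2  2  2  2  2
 6  0  1  2  3  3  3  3  3
 2  0  1  2  3  3  3  3  3
 2  0  1  2  3  3  3  3  3
 5  0  1  2  3  3  3  3  3
 2  0  1  2  3  3  3  3  3
 5  0  1  2  3  3  3  3  3
 4  0  1  2  3  4  4  4  4
 6  0  1  2  3  4  5  5  5
dp[11][7] = 5. One LCS (by backtracking along matches): 3, 6, 6, 4, 6.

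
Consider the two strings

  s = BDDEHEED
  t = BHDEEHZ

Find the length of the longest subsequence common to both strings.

Taking B [1,1], then D [2,3], then E [4,5], then H [5,6] gives a common subsequence of length 4. Since dp[8][7] = 4, nothing longer is possible.

4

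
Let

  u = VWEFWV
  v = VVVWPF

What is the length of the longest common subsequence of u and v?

Let dp[i][j] be the LCS length of the first i characters of u and the first j characters of v. dp[i][j] = dp[i-1][j-1]+1 when the i-th and j-th characters match, else max(dp[i-1][j], dp[i][j-1]).
    ·  V  V  V  W  P  F
 ·  0  0  0  0  0  0  0
 V  0  1  1  1  1  1  1
 W  0  1  1  1  2  2  2
 E  0  1  1  1  2  2  2
 F  0  1  1  1  2  2  3
 W  0  1  1  1  2  2  3
 V  0  1  2  2  2  2  3
dp[6][6] = 3. One LCS (by backtracking along matches): VWF.

3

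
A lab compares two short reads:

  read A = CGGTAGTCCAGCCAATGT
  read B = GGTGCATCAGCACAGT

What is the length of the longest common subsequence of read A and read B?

Pick G [2,1] → G [3,2] → T [4,3] → A [5,6] → T [7,7] → C [9,8] → A [10,9] → G [11,10] → C [12,11] → C [13,13] → A [15,14] → G [17,15] → T [18,16]; all 13 bases appear in both, in order, and the DP table's final entry dp[18][16] is also 13, so no common subsequence is longer.

13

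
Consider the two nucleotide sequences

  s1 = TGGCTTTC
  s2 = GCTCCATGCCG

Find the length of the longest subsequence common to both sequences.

One common subsequence of length 5: G [3,1], then C [4,2], then T [5,3], then T [6,7], then C [8,10], and the DP table's final entry dp[8][11] is also 5, so no common subsequence is longer.

5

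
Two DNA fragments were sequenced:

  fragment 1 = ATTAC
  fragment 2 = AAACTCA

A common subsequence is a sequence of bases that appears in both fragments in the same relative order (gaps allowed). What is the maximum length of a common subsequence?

3

Match A [1,3], T [2,5], A [4,7] — 3 bases in the same relative order in both, and the DP table's final entry dp[5][7] is also 3, so no common subsequence is longer.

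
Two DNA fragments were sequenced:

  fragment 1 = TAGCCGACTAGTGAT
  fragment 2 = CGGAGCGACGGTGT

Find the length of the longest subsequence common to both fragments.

10

Match A at fragment 1[2]=fragment 2[4], G at fragment 1[3]=fragment 2[5], C at fragment 1[5]=fragment 2[6], G at fragment 1[6]=fragment 2[7], A at fragment 1[7]=fragment 2[8], C at fragment 1[8]=fragment 2[9], G at fragment 1[11]=fragment 2[11], T at fragment 1[12]=fragment 2[12], G at fragment 1[13]=fragment 2[13], T at fragment 1[15]=fragment 2[14] — 10 bases in the same relative order in both. dp[15][14] = 10 confirms this is the maximum.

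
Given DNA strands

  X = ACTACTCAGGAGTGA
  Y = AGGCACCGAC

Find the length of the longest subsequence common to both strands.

7

Match A [1,1]; then C [2,4]; then A [4,5]; then C [5,6]; then C [7,7]; then G [10,8]; then A [11,9] — 7 bases in the same relative order in both. Since dp[15][10] = 7, nothing longer is possible.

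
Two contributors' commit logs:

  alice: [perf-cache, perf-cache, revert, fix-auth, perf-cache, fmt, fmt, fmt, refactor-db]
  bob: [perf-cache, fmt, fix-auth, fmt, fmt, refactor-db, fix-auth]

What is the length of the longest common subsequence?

5

Match perf-cache [1,1]; then fix-auth [4,3]; then fmt [7,4]; then fmt [8,5]; then refactor-db [9,6] — 5 commits in the same relative order in both. dp[9][7] = 5 confirms this is the maximum.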